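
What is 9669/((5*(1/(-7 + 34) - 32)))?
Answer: -261063/4315 ≈ -60.501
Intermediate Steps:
9669/((5*(1/(-7 + 34) - 32))) = 9669/((5*(1/27 - 32))) = 9669/((5*(-863/27))) = 9669/(-4315/27) = 9669*(-27/4315) = -261063/4315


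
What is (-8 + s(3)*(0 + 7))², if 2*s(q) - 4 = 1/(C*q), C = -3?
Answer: 10201/324 ≈ 31.485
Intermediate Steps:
s(q) = 2 - 1/(6*q) (s(q) = 2 + 1/(2*((-3*q))) = 2 + (-1/(3*q))/2 = 2 - 1/(6*q))
(-8 + s(3)*(0 + 7))² = (-8 + (2 - ⅙/3)*(0 + 7))² = (-8 + (2 - ⅙*⅓)*7)² = (-8 + (2 - 1/18)*7)² = (-8 + (35/18)*7)² = (-8 + 245/18)² = (101/18)² = 10201/324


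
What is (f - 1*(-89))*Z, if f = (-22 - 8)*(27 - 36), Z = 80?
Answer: 28720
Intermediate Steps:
f = 270 (f = -30*(-9) = 270)
(f - 1*(-89))*Z = (270 - 1*(-89))*80 = (270 + 89)*80 = 359*80 = 28720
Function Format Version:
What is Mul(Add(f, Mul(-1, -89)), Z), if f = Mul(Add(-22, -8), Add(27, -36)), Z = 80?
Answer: 28720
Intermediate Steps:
f = 270 (f = Mul(-30, -9) = 270)
Mul(Add(f, Mul(-1, -89)), Z) = Mul(Add(270, Mul(-1, -89)), 80) = Mul(Add(270, 89), 80) = Mul(359, 80) = 28720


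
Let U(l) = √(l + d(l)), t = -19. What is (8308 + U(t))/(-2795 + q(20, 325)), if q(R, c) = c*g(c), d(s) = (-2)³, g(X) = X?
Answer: 4154/51415 + 3*I*√3/102830 ≈ 0.080793 + 5.0531e-5*I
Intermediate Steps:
d(s) = -8
U(l) = √(-8 + l) (U(l) = √(l - 8) = √(-8 + l))
q(R, c) = c² (q(R, c) = c*c = c²)
(8308 + U(t))/(-2795 + q(20, 325)) = (8308 + √(-8 - 19))/(-2795 + 325²) = (8308 + √(-27))/(-2795 + 105625) = (8308 + 3*I*√3)/102830 = (8308 + 3*I*√3)*(1/102830) = 4154/51415 + 3*I*√3/102830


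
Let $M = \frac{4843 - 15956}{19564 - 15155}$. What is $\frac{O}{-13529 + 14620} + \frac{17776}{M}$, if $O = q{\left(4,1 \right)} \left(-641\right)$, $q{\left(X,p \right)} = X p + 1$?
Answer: $- \frac{85542070109}{12124283} \approx -7055.4$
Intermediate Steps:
$M = - \frac{11113}{4409} \approx -2.5205$
$q{\left(X,p \right)} = 1 + X p$
$O = -3205$ ($O = \left(1 + 4 \cdot 1\right) \left(-641\right) = \left(1 + 4\right) \left(-641\right) = 5 \left(-641\right) = -3205$)
$\frac{O}{-13529 + 14620} + \frac{17776}{M} = - \frac{3205}{-13529 + 14620} + \frac{17776}{- \frac{11113}{4409}} = - \frac{3205}{1091} + 17776 \left(- \frac{4409}{11113}\right) = \left(-3205\right) \frac{1}{1091} - \frac{78374384}{11113} = - \frac{3205}{1091} - \frac{78374384}{11113} = - \frac{85542070109}{12124283}$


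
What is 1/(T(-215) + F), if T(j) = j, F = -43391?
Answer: -1/43606 ≈ -2.2933e-5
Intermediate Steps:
1/(T(-215) + F) = 1/(-215 - 43391) = 1/(-43606) = -1/43606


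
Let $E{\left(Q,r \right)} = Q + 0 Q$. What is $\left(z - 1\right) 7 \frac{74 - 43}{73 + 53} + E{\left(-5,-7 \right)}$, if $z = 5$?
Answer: $\frac{17}{9} \approx 1.8889$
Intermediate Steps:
$E{\left(Q,r \right)} = Q$ ($E{\left(Q,r \right)} = Q + 0 = Q$)
$\left(z - 1\right) 7 \frac{74 - 43}{73 + 53} + E{\left(-5,-7 \right)} = \left(5 - 1\right) 7 \frac{74 - 43}{73 + 53} - 5 = 4 \cdot 7 \cdot \frac{31}{126} - 5 = 28 \cdot 31 \cdot \frac{1}{126} - 5 = 28 \cdot \frac{31}{126} - 5 = \frac{62}{9} - 5 = \frac{17}{9}$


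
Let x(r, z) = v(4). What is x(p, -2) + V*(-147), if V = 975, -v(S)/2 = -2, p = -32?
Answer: -143321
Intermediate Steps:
v(S) = 4 (v(S) = -2*(-2) = 4)
x(r, z) = 4
x(p, -2) + V*(-147) = 4 + 975*(-147) = 4 - 143325 = -143321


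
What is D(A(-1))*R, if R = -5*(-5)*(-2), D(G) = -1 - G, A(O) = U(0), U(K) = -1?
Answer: 0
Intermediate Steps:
A(O) = -1
R = -50 (R = 25*(-2) = -50)
D(A(-1))*R = (-1 - 1*(-1))*(-50) = (-1 + 1)*(-50) = 0*(-50) = 0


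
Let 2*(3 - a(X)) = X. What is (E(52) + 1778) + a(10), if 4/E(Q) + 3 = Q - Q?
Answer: 5324/3 ≈ 1774.7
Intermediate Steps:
a(X) = 3 - X/2
E(Q) = -4/3 (E(Q) = 4/(-3 + (Q - Q)) = 4/(-3 + 0) = 4/(-3) = 4*(-⅓) = -4/3)
(E(52) + 1778) + a(10) = (-4/3 + 1778) + (3 - ½*10) = 5330/3 + (3 - 5) = 5330/3 - 2 = 5324/3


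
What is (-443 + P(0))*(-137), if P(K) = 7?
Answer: 59732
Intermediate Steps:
(-443 + P(0))*(-137) = (-443 + 7)*(-137) = -436*(-137) = 59732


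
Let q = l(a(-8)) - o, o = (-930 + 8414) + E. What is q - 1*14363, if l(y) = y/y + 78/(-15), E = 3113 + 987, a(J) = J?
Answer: -129756/5 ≈ -25951.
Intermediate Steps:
E = 4100
o = 11584 (o = (-930 + 8414) + 4100 = 7484 + 4100 = 11584)
l(y) = -21/5 (l(y) = 1 + 78*(-1/15) = 1 - 26/5 = -21/5)
q = -57941/5 (q = -21/5 - 1*11584 = -21/5 - 11584 = -57941/5 ≈ -11588.)
q - 1*14363 = -57941/5 - 1*14363 = -57941/5 - 14363 = -129756/5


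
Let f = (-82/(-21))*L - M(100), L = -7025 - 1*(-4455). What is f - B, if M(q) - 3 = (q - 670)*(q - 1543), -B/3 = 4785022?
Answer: 283972873/21 ≈ 1.3523e+7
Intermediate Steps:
L = -2570 (L = -7025 + 4455 = -2570)
B = -14355066 (B = -3*4785022 = -14355066)
M(q) = 3 + (-1543 + q)*(-670 + q) (M(q) = 3 + (q - 670)*(q - 1543) = 3 + (-670 + q)*(-1543 + q) = 3 + (-1543 + q)*(-670 + q))
f = -17483513/21 (f = -82/(-21)*(-2570) - (1033813 + 100² - 2213*100) = -82*(-1/21)*(-2570) - (1033813 + 10000 - 221300) = (82/21)*(-2570) - 1*822513 = -210740/21 - 822513 = -17483513/21 ≈ -8.3255e+5)
f - B = -17483513/21 - 1*(-14355066) = -17483513/21 + 14355066 = 283972873/21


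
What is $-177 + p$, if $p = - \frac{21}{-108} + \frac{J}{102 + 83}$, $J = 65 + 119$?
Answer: $- \frac{1170901}{6660} \approx -175.81$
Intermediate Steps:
$J = 184$
$p = \frac{7919}{6660}$ ($p = - \frac{21}{-108} + \frac{184}{102 + 83} = \left(-21\right) \left(- \frac{1}{108}\right) + \frac{184}{185} = \frac{7}{36} + 184 \cdot \frac{1}{185} = \frac{7}{36} + \frac{184}{185} = \frac{7919}{6660} \approx 1.189$)
$-177 + p = -177 + \frac{7919}{6660} = - \frac{1170901}{6660}$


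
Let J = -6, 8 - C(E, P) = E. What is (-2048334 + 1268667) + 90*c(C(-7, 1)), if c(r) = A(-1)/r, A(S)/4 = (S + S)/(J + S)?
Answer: -5457621/7 ≈ -7.7966e+5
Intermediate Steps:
C(E, P) = 8 - E
A(S) = 8*S/(-6 + S) (A(S) = 4*((S + S)/(-6 + S)) = 4*((2*S)/(-6 + S)) = 4*(2*S/(-6 + S)) = 8*S/(-6 + S))
c(r) = 8/(7*r) (c(r) = (8*(-1)/(-6 - 1))/r = (8*(-1)/(-7))/r = (8*(-1)*(-⅐))/r = 8/(7*r))
(-2048334 + 1268667) + 90*c(C(-7, 1)) = (-2048334 + 1268667) + 90*(8/(7*(8 - 1*(-7)))) = -779667 + 90*(8/(7*(8 + 7))) = -779667 + 90*((8/7)/15) = -779667 + 90*((8/7)*(1/15)) = -779667 + 90*(8/105) = -779667 + 48/7 = -5457621/7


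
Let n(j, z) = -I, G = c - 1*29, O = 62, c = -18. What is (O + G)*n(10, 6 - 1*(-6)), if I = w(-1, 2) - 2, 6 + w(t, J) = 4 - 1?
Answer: 75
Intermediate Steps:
w(t, J) = -3 (w(t, J) = -6 + (4 - 1) = -6 + 3 = -3)
I = -5 (I = -3 - 2 = -5)
G = -47 (G = -18 - 1*29 = -18 - 29 = -47)
n(j, z) = 5 (n(j, z) = -1*(-5) = 5)
(O + G)*n(10, 6 - 1*(-6)) = (62 - 47)*5 = 15*5 = 75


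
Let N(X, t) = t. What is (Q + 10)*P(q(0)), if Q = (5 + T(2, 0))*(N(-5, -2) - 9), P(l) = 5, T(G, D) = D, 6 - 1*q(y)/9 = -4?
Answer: -225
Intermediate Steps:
q(y) = 90 (q(y) = 54 - 9*(-4) = 54 + 36 = 90)
Q = -55 (Q = (5 + 0)*(-2 - 9) = 5*(-11) = -55)
(Q + 10)*P(q(0)) = (-55 + 10)*5 = -45*5 = -225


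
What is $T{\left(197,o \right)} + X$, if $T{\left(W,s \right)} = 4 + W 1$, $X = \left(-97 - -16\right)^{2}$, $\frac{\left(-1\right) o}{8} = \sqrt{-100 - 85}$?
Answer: $6762$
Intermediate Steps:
$o = - 8 i \sqrt{185}$ ($o = - 8 \sqrt{-100 - 85} = - 8 \sqrt{-185} = - 8 i \sqrt{185} \approx - 108.81 i$)
$X = 6561$ ($X = \left(-97 + 16\right)^{2} = \left(-81\right)^{2} = 6561$)
$T{\left(W,s \right)} = 4 + W$
$T{\left(197,o \right)} + X = \left(4 + 197\right) + 6561 = 201 + 6561 = 6762$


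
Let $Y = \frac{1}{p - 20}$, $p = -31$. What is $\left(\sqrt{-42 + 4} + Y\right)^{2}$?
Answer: $\frac{\left(1 - 51 i \sqrt{38}\right)^{2}}{2601} \approx -38.0 - 0.24174 i$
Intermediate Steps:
$Y = - \frac{1}{51}$ ($Y = \frac{1}{-31 - 20} = \frac{1}{-51} = - \frac{1}{51} \approx -0.019608$)
$\left(\sqrt{-42 + 4} + Y\right)^{2} = \left(\sqrt{-42 + 4} - \frac{1}{51}\right)^{2} = \left(\sqrt{-38} - \frac{1}{51}\right)^{2} = \left(i \sqrt{38} - \frac{1}{51}\right)^{2} = \left(- \frac{1}{51} + i \sqrt{38}\right)^{2}$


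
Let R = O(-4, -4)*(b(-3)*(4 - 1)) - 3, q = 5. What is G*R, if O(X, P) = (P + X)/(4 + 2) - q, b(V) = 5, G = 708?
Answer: -69384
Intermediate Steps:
O(X, P) = -5 + P/6 + X/6 (O(X, P) = (P + X)/(4 + 2) - 1*5 = (P + X)/6 - 5 = (P + X)*(1/6) - 5 = (P/6 + X/6) - 5 = -5 + P/6 + X/6)
R = -98 (R = (-5 + (1/6)*(-4) + (1/6)*(-4))*(5*(4 - 1)) - 3 = (-5 - 2/3 - 2/3)*(5*3) - 3 = -19/3*15 - 3 = -95 - 3 = -98)
G*R = 708*(-98) = -69384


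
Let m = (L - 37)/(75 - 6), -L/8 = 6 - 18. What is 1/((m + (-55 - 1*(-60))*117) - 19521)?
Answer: -69/1306525 ≈ -5.2812e-5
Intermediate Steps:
L = 96 (L = -8*(6 - 18) = -8*(-12) = 96)
m = 59/69 (m = (96 - 37)/(75 - 6) = 59/69 ≈ 0.85507)
1/((m + (-55 - 1*(-60))*117) - 19521) = 1/((59/69 + (-55 - 1*(-60))*117) - 19521) = 1/((59/69 + (-55 + 60)*117) - 19521) = 1/((59/69 + 5*117) - 19521) = 1/((59/69 + 585) - 19521) = 1/(40424/69 - 19521) = 1/(-1306525/69) = -69/1306525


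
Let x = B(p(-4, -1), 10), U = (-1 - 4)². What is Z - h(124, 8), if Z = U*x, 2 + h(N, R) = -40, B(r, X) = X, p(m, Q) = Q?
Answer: 292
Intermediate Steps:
U = 25 (U = (-5)² = 25)
h(N, R) = -42 (h(N, R) = -2 - 40 = -42)
x = 10
Z = 250 (Z = 25*10 = 250)
Z - h(124, 8) = 250 - 1*(-42) = 250 + 42 = 292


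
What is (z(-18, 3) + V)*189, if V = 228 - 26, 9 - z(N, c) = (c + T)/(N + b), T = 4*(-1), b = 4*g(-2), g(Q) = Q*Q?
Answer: 79569/2 ≈ 39785.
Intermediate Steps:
g(Q) = Q**2
b = 16 (b = 4*(-2)**2 = 4*4 = 16)
T = -4
z(N, c) = 9 - (-4 + c)/(16 + N) (z(N, c) = 9 - (c - 4)/(N + 16) = 9 - (-4 + c)/(16 + N))
V = 202
(z(-18, 3) + V)*189 = ((148 - 1*3 + 9*(-18))/(16 - 18) + 202)*189 = ((148 - 3 - 162)/(-2) + 202)*189 = (-1/2*(-17) + 202)*189 = (17/2 + 202)*189 = (421/2)*189 = 79569/2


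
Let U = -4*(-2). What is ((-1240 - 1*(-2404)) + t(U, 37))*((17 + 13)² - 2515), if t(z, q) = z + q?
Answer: -1952535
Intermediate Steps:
U = 8
t(z, q) = q + z
((-1240 - 1*(-2404)) + t(U, 37))*((17 + 13)² - 2515) = ((-1240 - 1*(-2404)) + (37 + 8))*((17 + 13)² - 2515) = ((-1240 + 2404) + 45)*(30² - 2515) = (1164 + 45)*(900 - 2515) = 1209*(-1615) = -1952535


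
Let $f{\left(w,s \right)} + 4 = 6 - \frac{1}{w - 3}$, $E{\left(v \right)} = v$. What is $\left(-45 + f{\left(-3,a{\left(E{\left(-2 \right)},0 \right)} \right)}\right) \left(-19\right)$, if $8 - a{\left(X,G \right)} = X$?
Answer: $\frac{4883}{6} \approx 813.83$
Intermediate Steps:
$a{\left(X,G \right)} = 8 - X$
$f{\left(w,s \right)} = 2 - \frac{1}{-3 + w}$ ($f{\left(w,s \right)} = -4 + \left(6 - \frac{1}{w - 3}\right) = -4 + \left(6 - \frac{1}{-3 + w}\right) = 2 - \frac{1}{-3 + w}$)
$\left(-45 + f{\left(-3,a{\left(E{\left(-2 \right)},0 \right)} \right)}\right) \left(-19\right) = \left(-45 + \frac{-7 + 2 \left(-3\right)}{-3 - 3}\right) \left(-19\right) = \left(-45 + \frac{-7 - 6}{-6}\right) \left(-19\right) = \left(-45 - - \frac{13}{6}\right) \left(-19\right) = \left(-45 + \frac{13}{6}\right) \left(-19\right) = \left(- \frac{257}{6}\right) \left(-19\right) = \frac{4883}{6}$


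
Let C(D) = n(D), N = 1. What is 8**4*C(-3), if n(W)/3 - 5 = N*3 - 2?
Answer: 73728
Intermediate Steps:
n(W) = 18 (n(W) = 15 + 3*(1*3 - 2) = 15 + 3*(3 - 2) = 15 + 3*1 = 15 + 3 = 18)
C(D) = 18
8**4*C(-3) = 8**4*18 = 4096*18 = 73728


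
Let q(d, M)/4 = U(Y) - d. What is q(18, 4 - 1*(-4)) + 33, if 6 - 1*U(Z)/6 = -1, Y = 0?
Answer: 129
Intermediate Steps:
U(Z) = 42 (U(Z) = 36 - 6*(-1) = 36 + 6 = 42)
q(d, M) = 168 - 4*d (q(d, M) = 4*(42 - d) = 168 - 4*d)
q(18, 4 - 1*(-4)) + 33 = (168 - 4*18) + 33 = (168 - 72) + 33 = 96 + 33 = 129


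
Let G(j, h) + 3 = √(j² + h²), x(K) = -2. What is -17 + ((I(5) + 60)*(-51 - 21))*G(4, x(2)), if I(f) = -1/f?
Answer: 64499/5 - 43056*√5/5 ≈ -6355.4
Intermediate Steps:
G(j, h) = -3 + √(h² + j²) (G(j, h) = -3 + √(j² + h²) = -3 + √(h² + j²))
-17 + ((I(5) + 60)*(-51 - 21))*G(4, x(2)) = -17 + ((-1/5 + 60)*(-51 - 21))*(-3 + √((-2)² + 4²)) = -17 + ((-1*⅕ + 60)*(-72))*(-3 + √(4 + 16)) = -17 + ((-⅕ + 60)*(-72))*(-3 + √20) = -17 + ((299/5)*(-72))*(-3 + 2*√5) = -17 - 21528*(-3 + 2*√5)/5 = -17 + (64584/5 - 43056*√5/5) = 64499/5 - 43056*√5/5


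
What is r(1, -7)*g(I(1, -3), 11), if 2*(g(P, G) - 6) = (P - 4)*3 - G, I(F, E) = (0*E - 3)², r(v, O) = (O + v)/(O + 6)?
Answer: 48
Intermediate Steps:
r(v, O) = (O + v)/(6 + O)
I(F, E) = 9 (I(F, E) = (0 - 3)² = (-3)² = 9)
g(P, G) = -G/2 + 3*P/2 (g(P, G) = 6 + ((P - 4)*3 - G)/2 = 6 + ((-4 + P)*3 - G)/2 = 6 + ((-12 + 3*P) - G)/2 = 6 + (-12 - G + 3*P)/2 = 6 + (-6 - G/2 + 3*P/2) = -G/2 + 3*P/2)
r(1, -7)*g(I(1, -3), 11) = ((-7 + 1)/(6 - 7))*(-½*11 + (3/2)*9) = (-6/(-1))*(-11/2 + 27/2) = -1*(-6)*8 = 6*8 = 48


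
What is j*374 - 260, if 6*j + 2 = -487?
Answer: -30741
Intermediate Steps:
j = -163/2 (j = -⅓ + (⅙)*(-487) = -⅓ - 487/6 = -163/2 ≈ -81.500)
j*374 - 260 = -163/2*374 - 260 = -30481 - 260 = -30741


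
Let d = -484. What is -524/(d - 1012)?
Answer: 131/374 ≈ 0.35027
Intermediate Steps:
-524/(d - 1012) = -524/(-484 - 1012) = -524/(-1496) = -524*(-1/1496) = 131/374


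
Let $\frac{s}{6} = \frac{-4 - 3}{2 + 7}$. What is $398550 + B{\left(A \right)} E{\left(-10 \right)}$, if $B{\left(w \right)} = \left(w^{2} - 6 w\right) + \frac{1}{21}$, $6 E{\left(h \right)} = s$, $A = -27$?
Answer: $\frac{10742138}{27} \approx 3.9786 \cdot 10^{5}$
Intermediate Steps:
$s = - \frac{14}{3}$ ($s = 6 \frac{-4 - 3}{2 + 7} = 6 \left(- \frac{7}{9}\right) = - \frac{14}{3} \approx -4.6667$)
$E{\left(h \right)} = - \frac{7}{9}$ ($E{\left(h \right)} = \frac{1}{6} \left(- \frac{14}{3}\right) = - \frac{7}{9}$)
$B{\left(w \right)} = \frac{1}{21} + w^{2} - 6 w$ ($B{\left(w \right)} = \left(w^{2} - 6 w\right) + \frac{1}{21} = \frac{1}{21} + w^{2} - 6 w$)
$398550 + B{\left(A \right)} E{\left(-10 \right)} = 398550 + \left(\frac{1}{21} + \left(-27\right)^{2} - -162\right) \left(- \frac{7}{9}\right) = 398550 + \left(\frac{1}{21} + 729 + 162\right) \left(- \frac{7}{9}\right) = 398550 + \frac{18712}{21} \left(- \frac{7}{9}\right) = 398550 - \frac{18712}{27} = \frac{10742138}{27}$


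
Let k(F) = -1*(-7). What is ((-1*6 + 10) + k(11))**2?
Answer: 121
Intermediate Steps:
k(F) = 7
((-1*6 + 10) + k(11))**2 = ((-1*6 + 10) + 7)**2 = ((-6 + 10) + 7)**2 = (4 + 7)**2 = 11**2 = 121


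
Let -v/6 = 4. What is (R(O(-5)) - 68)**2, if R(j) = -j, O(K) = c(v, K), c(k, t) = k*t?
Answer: 35344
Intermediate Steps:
v = -24 (v = -6*4 = -24)
O(K) = -24*K
(R(O(-5)) - 68)**2 = (-(-24)*(-5) - 68)**2 = (-1*120 - 68)**2 = (-120 - 68)**2 = (-188)**2 = 35344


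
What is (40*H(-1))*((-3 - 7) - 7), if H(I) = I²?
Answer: -680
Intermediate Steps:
(40*H(-1))*((-3 - 7) - 7) = (40*(-1)²)*((-3 - 7) - 7) = (40*1)*(-10 - 7) = 40*(-17) = -680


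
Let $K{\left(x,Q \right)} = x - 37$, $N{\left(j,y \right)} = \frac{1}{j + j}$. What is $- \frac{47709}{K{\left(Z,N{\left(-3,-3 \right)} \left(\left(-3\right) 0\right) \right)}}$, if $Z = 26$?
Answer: $\frac{47709}{11} \approx 4337.2$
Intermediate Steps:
$N{\left(j,y \right)} = \frac{1}{2 j}$
$K{\left(x,Q \right)} = -37 + x$
$- \frac{47709}{K{\left(Z,N{\left(-3,-3 \right)} \left(\left(-3\right) 0\right) \right)}} = - \frac{47709}{-37 + 26} = - \frac{47709}{-11} = \left(-47709\right) \left(- \frac{1}{11}\right) = \frac{47709}{11}$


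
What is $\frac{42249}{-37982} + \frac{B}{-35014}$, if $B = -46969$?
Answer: $\frac{10881074}{47496491} \approx 0.22909$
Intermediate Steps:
$\frac{42249}{-37982} + \frac{B}{-35014} = \frac{42249}{-37982} - \frac{46969}{-35014} = 42249 \left(- \frac{1}{37982}\right) - - \frac{46969}{35014} = - \frac{42249}{37982} + \frac{46969}{35014} = \frac{10881074}{47496491}$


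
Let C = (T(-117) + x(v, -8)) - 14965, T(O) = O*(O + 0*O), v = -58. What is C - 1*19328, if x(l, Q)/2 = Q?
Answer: -20620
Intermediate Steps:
x(l, Q) = 2*Q
T(O) = O² (T(O) = O*(O + 0) = O*O = O²)
C = -1292 (C = ((-117)² + 2*(-8)) - 14965 = (13689 - 16) - 14965 = 13673 - 14965 = -1292)
C - 1*19328 = -1292 - 1*19328 = -1292 - 19328 = -20620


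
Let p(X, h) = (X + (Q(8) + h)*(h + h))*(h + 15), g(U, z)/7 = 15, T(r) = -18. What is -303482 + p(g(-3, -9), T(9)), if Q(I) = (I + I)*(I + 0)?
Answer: -291917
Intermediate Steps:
Q(I) = 2*I² (Q(I) = (2*I)*I = 2*I²)
g(U, z) = 105 (g(U, z) = 7*15 = 105)
p(X, h) = (15 + h)*(X + 2*h*(128 + h)) (p(X, h) = (X + (2*8² + h)*(h + h))*(h + 15) = (X + (2*64 + h)*(2*h))*(15 + h) = (X + (128 + h)*(2*h))*(15 + h) = (X + 2*h*(128 + h))*(15 + h) = (15 + h)*(X + 2*h*(128 + h)))
-303482 + p(g(-3, -9), T(9)) = -303482 + (2*(-18)³ + 15*105 + 286*(-18)² + 3840*(-18) + 105*(-18)) = -303482 + (2*(-5832) + 1575 + 286*324 - 69120 - 1890) = -303482 + (-11664 + 1575 + 92664 - 69120 - 1890) = -303482 + 11565 = -291917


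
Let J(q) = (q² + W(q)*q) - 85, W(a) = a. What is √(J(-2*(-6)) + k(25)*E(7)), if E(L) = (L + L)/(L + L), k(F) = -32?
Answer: 3*√19 ≈ 13.077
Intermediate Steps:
E(L) = 1 (E(L) = (2*L)/((2*L)) = (2*L)*(1/(2*L)) = 1)
J(q) = -85 + 2*q² (J(q) = (q² + q*q) - 85 = (q² + q²) - 85 = 2*q² - 85 = -85 + 2*q²)
√(J(-2*(-6)) + k(25)*E(7)) = √((-85 + 2*(-2*(-6))²) - 32*1) = √((-85 + 2*12²) - 32) = √((-85 + 2*144) - 32) = √((-85 + 288) - 32) = √(203 - 32) = √171 = 3*√19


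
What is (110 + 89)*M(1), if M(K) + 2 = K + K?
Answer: 0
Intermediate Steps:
M(K) = -2 + 2*K (M(K) = -2 + (K + K) = -2 + 2*K)
(110 + 89)*M(1) = (110 + 89)*(-2 + 2*1) = 199*(-2 + 2) = 199*0 = 0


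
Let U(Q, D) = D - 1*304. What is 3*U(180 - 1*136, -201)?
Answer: -1515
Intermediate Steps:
U(Q, D) = -304 + D (U(Q, D) = D - 304 = -304 + D)
3*U(180 - 1*136, -201) = 3*(-304 - 201) = 3*(-505) = -1515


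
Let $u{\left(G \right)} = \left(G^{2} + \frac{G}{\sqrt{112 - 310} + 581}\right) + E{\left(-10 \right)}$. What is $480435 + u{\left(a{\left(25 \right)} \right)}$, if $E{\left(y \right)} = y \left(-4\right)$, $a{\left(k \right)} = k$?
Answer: $\frac{162495869425}{337759} - \frac{75 i \sqrt{22}}{337759} \approx 4.811 \cdot 10^{5} - 0.0010415 i$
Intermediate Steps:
$E{\left(y \right)} = - 4 y$
$u{\left(G \right)} = 40 + G^{2} + \frac{G}{581 + 3 i \sqrt{22}}$ ($u{\left(G \right)} = \left(G^{2} + \frac{G}{\sqrt{112 - 310} + 581}\right) - -40 = \left(G^{2} + \frac{G}{\sqrt{-198} + 581}\right) + 40 = \left(G^{2} + \frac{G}{3 i \sqrt{22} + 581}\right) + 40 = \left(G^{2} + \frac{G}{581 + 3 i \sqrt{22}}\right) + 40 = 40 + G^{2} + \frac{G}{581 + 3 i \sqrt{22}}$)
$480435 + u{\left(a{\left(25 \right)} \right)} = 480435 + \left(40 + 25^{2} + \frac{581}{337759} \cdot 25 - \frac{3}{337759} i 25 \sqrt{22}\right) = 480435 + \left(40 + 625 + \frac{14525}{337759} - \frac{75 i \sqrt{22}}{337759}\right) = 480435 + \left(\frac{224624260}{337759} - \frac{75 i \sqrt{22}}{337759}\right) = \frac{162495869425}{337759} - \frac{75 i \sqrt{22}}{337759}$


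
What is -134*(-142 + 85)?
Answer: 7638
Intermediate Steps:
-134*(-142 + 85) = -134*(-57) = 7638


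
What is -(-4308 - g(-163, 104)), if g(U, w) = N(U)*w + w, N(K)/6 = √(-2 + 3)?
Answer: 5036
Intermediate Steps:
N(K) = 6 (N(K) = 6*√(-2 + 3) = 6*√1 = 6*1 = 6)
g(U, w) = 7*w (g(U, w) = 6*w + w = 7*w)
-(-4308 - g(-163, 104)) = -(-4308 - 7*104) = -(-4308 - 1*728) = -(-4308 - 728) = -1*(-5036) = 5036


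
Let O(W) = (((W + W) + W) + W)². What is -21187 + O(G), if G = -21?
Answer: -14131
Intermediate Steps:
O(W) = 16*W² (O(W) = ((2*W + W) + W)² = (3*W + W)² = (4*W)² = 16*W²)
-21187 + O(G) = -21187 + 16*(-21)² = -21187 + 16*441 = -21187 + 7056 = -14131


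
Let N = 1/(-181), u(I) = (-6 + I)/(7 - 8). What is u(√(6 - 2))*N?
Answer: -4/181 ≈ -0.022099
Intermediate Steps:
u(I) = 6 - I (u(I) = (-6 + I)/(-1) = (-6 + I)*(-1) = 6 - I)
N = -1/181 ≈ -0.0055249
u(√(6 - 2))*N = (6 - √(6 - 2))*(-1/181) = (6 - √4)*(-1/181) = (6 - 1*2)*(-1/181) = (6 - 2)*(-1/181) = 4*(-1/181) = -4/181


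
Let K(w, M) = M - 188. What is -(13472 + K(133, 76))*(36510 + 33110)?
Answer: -930123200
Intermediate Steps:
K(w, M) = -188 + M
-(13472 + K(133, 76))*(36510 + 33110) = -(13472 + (-188 + 76))*(36510 + 33110) = -(13472 - 112)*69620 = -13360*69620 = -1*930123200 = -930123200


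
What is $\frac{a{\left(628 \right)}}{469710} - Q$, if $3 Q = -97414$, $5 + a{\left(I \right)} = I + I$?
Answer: $\frac{5084037077}{156570} \approx 32471.0$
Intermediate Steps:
$a{\left(I \right)} = -5 + 2 I$ ($a{\left(I \right)} = -5 + \left(I + I\right) = -5 + 2 I$)
$Q = - \frac{97414}{3}$ ($Q = \frac{1}{3} \left(-97414\right) = - \frac{97414}{3} \approx -32471.0$)
$\frac{a{\left(628 \right)}}{469710} - Q = \frac{-5 + 2 \cdot 628}{469710} - - \frac{97414}{3} = \left(-5 + 1256\right) \frac{1}{469710} + \frac{97414}{3} = 1251 \cdot \frac{1}{469710} + \frac{97414}{3} = \frac{139}{52190} + \frac{97414}{3} = \frac{5084037077}{156570}$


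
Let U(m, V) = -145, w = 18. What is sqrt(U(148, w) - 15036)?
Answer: I*sqrt(15181) ≈ 123.21*I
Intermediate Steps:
sqrt(U(148, w) - 15036) = sqrt(-145 - 15036) = sqrt(-15181) = I*sqrt(15181)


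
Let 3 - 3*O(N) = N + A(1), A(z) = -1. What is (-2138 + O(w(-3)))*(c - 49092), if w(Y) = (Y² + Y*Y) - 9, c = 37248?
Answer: 25342212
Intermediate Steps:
w(Y) = -9 + 2*Y² (w(Y) = (Y² + Y²) - 9 = 2*Y² - 9 = -9 + 2*Y²)
O(N) = 4/3 - N/3 (O(N) = 1 - (N - 1)/3 = 1 - (-1 + N)/3 = 1 + (⅓ - N/3) = 4/3 - N/3)
(-2138 + O(w(-3)))*(c - 49092) = (-2138 + (4/3 - (-9 + 2*(-3)²)/3))*(37248 - 49092) = (-2138 + (4/3 - (-9 + 2*9)/3))*(-11844) = (-2138 + (4/3 - (-9 + 18)/3))*(-11844) = (-2138 + (4/3 - ⅓*9))*(-11844) = (-2138 + (4/3 - 3))*(-11844) = (-2138 - 5/3)*(-11844) = -6419/3*(-11844) = 25342212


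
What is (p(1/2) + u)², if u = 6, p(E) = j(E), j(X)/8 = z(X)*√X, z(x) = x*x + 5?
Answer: 918 + 252*√2 ≈ 1274.4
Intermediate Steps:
z(x) = 5 + x² (z(x) = x² + 5 = 5 + x²)
j(X) = 8*√X*(5 + X²) (j(X) = 8*((5 + X²)*√X) = 8*(√X*(5 + X²)) = 8*√X*(5 + X²))
p(E) = 8*√E*(5 + E²)
(p(1/2) + u)² = (8*√(1/2)*(5 + (1/2)²) + 6)² = (8*√(½)*(5 + (½)²) + 6)² = (8*(√2/2)*(5 + ¼) + 6)² = (8*(√2/2)*(21/4) + 6)² = (21*√2 + 6)² = (6 + 21*√2)²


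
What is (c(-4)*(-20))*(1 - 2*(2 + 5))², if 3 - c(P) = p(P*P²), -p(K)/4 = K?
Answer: 855140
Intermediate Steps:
p(K) = -4*K
c(P) = 3 + 4*P³ (c(P) = 3 - (-4)*P*P² = 3 - (-4)*P³ = 3 + 4*P³)
(c(-4)*(-20))*(1 - 2*(2 + 5))² = ((3 + 4*(-4)³)*(-20))*(1 - 2*(2 + 5))² = ((3 + 4*(-64))*(-20))*(1 - 2*7)² = ((3 - 256)*(-20))*(1 - 14)² = -253*(-20)*(-13)² = 5060*169 = 855140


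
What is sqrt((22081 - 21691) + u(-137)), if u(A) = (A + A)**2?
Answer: sqrt(75466) ≈ 274.71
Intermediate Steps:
u(A) = 4*A**2 (u(A) = (2*A)**2 = 4*A**2)
sqrt((22081 - 21691) + u(-137)) = sqrt((22081 - 21691) + 4*(-137)**2) = sqrt(390 + 4*18769) = sqrt(390 + 75076) = sqrt(75466)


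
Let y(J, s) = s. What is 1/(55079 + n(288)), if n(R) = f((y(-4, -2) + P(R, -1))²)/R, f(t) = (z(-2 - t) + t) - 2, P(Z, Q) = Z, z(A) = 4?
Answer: 48/2657425 ≈ 1.8063e-5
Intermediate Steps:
f(t) = 2 + t (f(t) = (4 + t) - 2 = 2 + t)
n(R) = (2 + (-2 + R)²)/R
1/(55079 + n(288)) = 1/(55079 + (2 + (-2 + 288)²)/288) = 1/(55079 + (2 + 286²)/288) = 1/(55079 + (2 + 81796)/288) = 1/(55079 + (1/288)*81798) = 1/(55079 + 13633/48) = 1/(2657425/48) = 48/2657425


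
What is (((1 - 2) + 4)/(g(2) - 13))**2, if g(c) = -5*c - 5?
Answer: 9/784 ≈ 0.011480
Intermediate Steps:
g(c) = -5 - 5*c
(((1 - 2) + 4)/(g(2) - 13))**2 = (((1 - 2) + 4)/((-5 - 5*2) - 13))**2 = ((-1 + 4)/((-5 - 10) - 13))**2 = (3/(-15 - 13))**2 = (3/(-28))**2 = (3*(-1/28))**2 = (-3/28)**2 = 9/784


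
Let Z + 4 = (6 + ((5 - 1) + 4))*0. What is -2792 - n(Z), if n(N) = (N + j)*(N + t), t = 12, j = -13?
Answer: -2656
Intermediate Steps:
Z = -4 (Z = -4 + (6 + ((5 - 1) + 4))*0 = -4 + (6 + (4 + 4))*0 = -4 + (6 + 8)*0 = -4 + 14*0 = -4 + 0 = -4)
n(N) = (-13 + N)*(12 + N) (n(N) = (N - 13)*(N + 12) = (-13 + N)*(12 + N))
-2792 - n(Z) = -2792 - (-156 + (-4)² - 1*(-4)) = -2792 - (-156 + 16 + 4) = -2792 - 1*(-136) = -2792 + 136 = -2656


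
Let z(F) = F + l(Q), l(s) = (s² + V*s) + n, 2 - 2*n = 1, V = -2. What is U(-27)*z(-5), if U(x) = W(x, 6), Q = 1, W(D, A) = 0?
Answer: 0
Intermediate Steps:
U(x) = 0
n = ½ (n = 1 - ½*1 = 1 - ½ = ½ ≈ 0.50000)
l(s) = ½ + s² - 2*s (l(s) = (s² - 2*s) + ½ = ½ + s² - 2*s)
z(F) = -½ + F (z(F) = F + (½ + 1² - 2*1) = F + (½ + 1 - 2) = F - ½ = -½ + F)
U(-27)*z(-5) = 0*(-½ - 5) = 0*(-11/2) = 0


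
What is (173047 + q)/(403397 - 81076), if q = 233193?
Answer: 406240/322321 ≈ 1.2604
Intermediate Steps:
(173047 + q)/(403397 - 81076) = (173047 + 233193)/(403397 - 81076) = 406240/322321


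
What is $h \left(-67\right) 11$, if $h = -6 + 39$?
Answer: $-24321$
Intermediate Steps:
$h = 33$
$h \left(-67\right) 11 = 33 \left(-67\right) 11 = \left(-2211\right) 11 = -24321$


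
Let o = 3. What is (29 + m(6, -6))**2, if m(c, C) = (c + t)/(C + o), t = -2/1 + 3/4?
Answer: 108241/144 ≈ 751.67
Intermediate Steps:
t = -5/4 (t = -2*1 + 3*(1/4) = -2 + 3/4 = -5/4 ≈ -1.2500)
m(c, C) = (-5/4 + c)/(3 + C) (m(c, C) = (c - 5/4)/(C + 3) = (-5/4 + c)/(3 + C))
(29 + m(6, -6))**2 = (29 + (-5/4 + 6)/(3 - 6))**2 = (29 + (19/4)/(-3))**2 = (29 - 1/3*19/4)**2 = (29 - 19/12)**2 = (329/12)**2 = 108241/144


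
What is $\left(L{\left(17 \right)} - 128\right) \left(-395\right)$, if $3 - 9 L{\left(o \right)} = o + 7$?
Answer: $\frac{154445}{3} \approx 51482.0$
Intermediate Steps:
$L{\left(o \right)} = - \frac{4}{9} - \frac{o}{9}$ ($L{\left(o \right)} = \frac{1}{3} - \frac{o + 7}{9} = \frac{1}{3} - \frac{7 + o}{9} = \frac{1}{3} - \left(\frac{7}{9} + \frac{o}{9}\right) = - \frac{4}{9} - \frac{o}{9}$)
$\left(L{\left(17 \right)} - 128\right) \left(-395\right) = \left(\left(- \frac{4}{9} - \frac{17}{9}\right) - 128\right) \left(-395\right) = \left(- \frac{7}{3} - 128\right) \left(-395\right) = \left(- \frac{391}{3}\right) \left(-395\right) = \frac{154445}{3}$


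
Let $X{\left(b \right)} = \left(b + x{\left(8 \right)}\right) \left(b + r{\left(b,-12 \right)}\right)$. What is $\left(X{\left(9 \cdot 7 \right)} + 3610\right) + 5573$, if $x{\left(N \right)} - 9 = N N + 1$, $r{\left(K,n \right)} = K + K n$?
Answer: $-77127$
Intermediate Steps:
$x{\left(N \right)} = 10 + N^{2}$ ($x{\left(N \right)} = 9 + \left(N N + 1\right) = 9 + \left(N^{2} + 1\right) = 9 + \left(1 + N^{2}\right) = 10 + N^{2}$)
$X{\left(b \right)} = - 10 b \left(74 + b\right)$ ($X{\left(b \right)} = \left(b + \left(10 + 8^{2}\right)\right) \left(b + b \left(1 - 12\right)\right) = \left(b + \left(10 + 64\right)\right) \left(b + b \left(-11\right)\right) = \left(b + 74\right) \left(b - 11 b\right) = \left(74 + b\right) \left(- 10 b\right) = - 10 b \left(74 + b\right)$)
$\left(X{\left(9 \cdot 7 \right)} + 3610\right) + 5573 = \left(10 \cdot 9 \cdot 7 \left(-74 - 9 \cdot 7\right) + 3610\right) + 5573 = \left(10 \cdot 63 \left(-74 - 63\right) + 3610\right) + 5573 = \left(10 \cdot 63 \left(-137\right) + 3610\right) + 5573 = \left(-86310 + 3610\right) + 5573 = -82700 + 5573 = -77127$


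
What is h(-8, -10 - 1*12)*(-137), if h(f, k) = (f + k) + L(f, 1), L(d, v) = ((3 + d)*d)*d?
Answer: 47950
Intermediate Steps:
L(d, v) = d**2*(3 + d) (L(d, v) = (d*(3 + d))*d = d**2*(3 + d))
h(f, k) = f + k + f**2*(3 + f) (h(f, k) = (f + k) + f**2*(3 + f) = f + k + f**2*(3 + f))
h(-8, -10 - 1*12)*(-137) = (-8 + (-10 - 1*12) + (-8)**2*(3 - 8))*(-137) = (-8 + (-10 - 12) + 64*(-5))*(-137) = (-8 - 22 - 320)*(-137) = -350*(-137) = 47950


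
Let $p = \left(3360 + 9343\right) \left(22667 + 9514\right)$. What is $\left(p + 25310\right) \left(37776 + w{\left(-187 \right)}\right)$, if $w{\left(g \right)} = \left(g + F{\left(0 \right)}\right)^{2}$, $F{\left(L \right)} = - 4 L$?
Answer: $29739651127985$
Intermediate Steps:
$w{\left(g \right)} = g^{2}$ ($w{\left(g \right)} = \left(g - 0\right)^{2} = \left(g + 0\right)^{2} = g^{2}$)
$p = 408795243$ ($p = 12703 \cdot 32181 = 408795243$)
$\left(p + 25310\right) \left(37776 + w{\left(-187 \right)}\right) = \left(408795243 + 25310\right) \left(37776 + \left(-187\right)^{2}\right) = 408820553 \left(37776 + 34969\right) = 408820553 \cdot 72745 = 29739651127985$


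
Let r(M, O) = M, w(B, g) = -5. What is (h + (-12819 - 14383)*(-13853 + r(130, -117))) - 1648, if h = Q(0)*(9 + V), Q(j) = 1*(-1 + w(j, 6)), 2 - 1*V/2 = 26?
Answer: 373291632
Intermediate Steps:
V = -48 (V = 4 - 2*26 = 4 - 52 = -48)
Q(j) = -6 (Q(j) = 1*(-1 - 5) = 1*(-6) = -6)
h = 234 (h = -6*(9 - 48) = -6*(-39) = 234)
(h + (-12819 - 14383)*(-13853 + r(130, -117))) - 1648 = (234 + (-12819 - 14383)*(-13853 + 130)) - 1648 = (234 - 27202*(-13723)) - 1648 = (234 + 373293046) - 1648 = 373293280 - 1648 = 373291632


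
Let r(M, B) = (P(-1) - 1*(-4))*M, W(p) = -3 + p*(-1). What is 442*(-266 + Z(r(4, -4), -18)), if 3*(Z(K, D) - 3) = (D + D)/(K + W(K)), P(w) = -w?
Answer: -114478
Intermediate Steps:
W(p) = -3 - p
r(M, B) = 5*M (r(M, B) = (-1*(-1) - 1*(-4))*M = (1 + 4)*M = 5*M)
Z(K, D) = 3 - 2*D/9 (Z(K, D) = 3 + ((D + D)/(K + (-3 - K)))/3 = 3 + ((2*D)/(-3))/3 = 3 + ((2*D)*(-⅓))/3 = 3 + (-2*D/3)/3 = 3 - 2*D/9)
442*(-266 + Z(r(4, -4), -18)) = 442*(-266 + (3 - 2/9*(-18))) = 442*(-266 + (3 + 4)) = 442*(-266 + 7) = 442*(-259) = -114478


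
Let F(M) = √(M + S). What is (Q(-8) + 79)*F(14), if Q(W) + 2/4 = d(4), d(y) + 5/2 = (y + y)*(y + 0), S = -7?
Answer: 108*√7 ≈ 285.74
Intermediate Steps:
d(y) = -5/2 + 2*y² (d(y) = -5/2 + (y + y)*(y + 0) = -5/2 + (2*y)*y = -5/2 + 2*y²)
F(M) = √(-7 + M) (F(M) = √(M - 7) = √(-7 + M))
Q(W) = 29 (Q(W) = -½ + (-5/2 + 2*4²) = -½ + (-5/2 + 2*16) = -½ + (-5/2 + 32) = -½ + 59/2 = 29)
(Q(-8) + 79)*F(14) = (29 + 79)*√(-7 + 14) = 108*√7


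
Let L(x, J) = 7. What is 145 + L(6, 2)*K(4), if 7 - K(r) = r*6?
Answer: 26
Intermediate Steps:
K(r) = 7 - 6*r (K(r) = 7 - r*6 = 7 - 6*r)
145 + L(6, 2)*K(4) = 145 + 7*(7 - 6*4) = 145 + 7*(7 - 24) = 145 + 7*(-17) = 145 - 119 = 26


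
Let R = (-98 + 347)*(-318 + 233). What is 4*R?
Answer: -84660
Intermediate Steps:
R = -21165 (R = 249*(-85) = -21165)
4*R = 4*(-21165) = -84660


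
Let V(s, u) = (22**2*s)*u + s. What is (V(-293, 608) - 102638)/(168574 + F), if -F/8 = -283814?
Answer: -86324627/2439086 ≈ -35.392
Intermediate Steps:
F = 2270512 (F = -8*(-283814) = 2270512)
V(s, u) = s + 484*s*u (V(s, u) = (484*s)*u + s = 484*s*u + s = s + 484*s*u)
(V(-293, 608) - 102638)/(168574 + F) = (-293*(1 + 484*608) - 102638)/(168574 + 2270512) = (-293*(1 + 294272) - 102638)/2439086 = (-293*294273 - 102638)*(1/2439086) = (-86221989 - 102638)*(1/2439086) = -86324627*1/2439086 = -86324627/2439086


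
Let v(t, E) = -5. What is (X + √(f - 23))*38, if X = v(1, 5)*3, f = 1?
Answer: -570 + 38*I*√22 ≈ -570.0 + 178.24*I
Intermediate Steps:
X = -15 (X = -5*3 = -15)
(X + √(f - 23))*38 = (-15 + √(1 - 23))*38 = (-15 + √(-22))*38 = (-15 + I*√22)*38 = -570 + 38*I*√22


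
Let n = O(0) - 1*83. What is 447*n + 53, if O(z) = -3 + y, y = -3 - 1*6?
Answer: -42412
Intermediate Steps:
y = -9 (y = -3 - 6 = -9)
O(z) = -12 (O(z) = -3 - 9 = -12)
n = -95 (n = -12 - 1*83 = -12 - 83 = -95)
447*n + 53 = 447*(-95) + 53 = -42465 + 53 = -42412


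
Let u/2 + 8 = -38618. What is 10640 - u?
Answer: 87892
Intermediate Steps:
u = -77252 (u = -16 + 2*(-38618) = -16 - 77236 = -77252)
10640 - u = 10640 - 1*(-77252) = 10640 + 77252 = 87892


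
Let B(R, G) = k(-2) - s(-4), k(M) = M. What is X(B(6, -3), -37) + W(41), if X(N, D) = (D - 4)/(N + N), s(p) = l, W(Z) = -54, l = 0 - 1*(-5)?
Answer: -715/14 ≈ -51.071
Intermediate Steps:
l = 5 (l = 0 + 5 = 5)
s(p) = 5
B(R, G) = -7 (B(R, G) = -2 - 1*5 = -2 - 5 = -7)
X(N, D) = (-4 + D)/(2*N) (X(N, D) = (-4 + D)/((2*N)) = (-4 + D)*(1/(2*N)) = (-4 + D)/(2*N))
X(B(6, -3), -37) + W(41) = (1/2)*(-4 - 37)/(-7) - 54 = (1/2)*(-1/7)*(-41) - 54 = 41/14 - 54 = -715/14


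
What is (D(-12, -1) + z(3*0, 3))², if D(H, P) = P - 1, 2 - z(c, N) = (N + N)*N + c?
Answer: 324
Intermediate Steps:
z(c, N) = 2 - c - 2*N² (z(c, N) = 2 - ((N + N)*N + c) = 2 - ((2*N)*N + c) = 2 - (2*N² + c) = 2 - (c + 2*N²) = 2 + (-c - 2*N²) = 2 - c - 2*N²)
D(H, P) = -1 + P
(D(-12, -1) + z(3*0, 3))² = ((-1 - 1) + (2 - 3*0 - 2*3²))² = (-2 + (2 - 1*0 - 2*9))² = (-2 + (2 + 0 - 18))² = (-2 - 16)² = (-18)² = 324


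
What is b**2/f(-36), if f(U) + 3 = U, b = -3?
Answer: -3/13 ≈ -0.23077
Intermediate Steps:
f(U) = -3 + U
b**2/f(-36) = (-3)**2/(-3 - 36) = 9/(-39) = 9*(-1/39) = -3/13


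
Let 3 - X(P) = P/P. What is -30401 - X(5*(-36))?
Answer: -30403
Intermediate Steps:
X(P) = 2 (X(P) = 3 - P/P = 3 - 1*1 = 3 - 1 = 2)
-30401 - X(5*(-36)) = -30401 - 1*2 = -30401 - 2 = -30403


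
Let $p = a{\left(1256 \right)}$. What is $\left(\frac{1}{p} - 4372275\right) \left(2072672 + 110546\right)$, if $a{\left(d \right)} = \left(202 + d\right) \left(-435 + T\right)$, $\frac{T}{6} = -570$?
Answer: $- \frac{26826034802167471859}{2810295} \approx -9.5456 \cdot 10^{12}$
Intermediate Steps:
$T = -3420$ ($T = 6 \left(-570\right) = -3420$)
$a{\left(d \right)} = -778710 - 3855 d$ ($a{\left(d \right)} = \left(202 + d\right) \left(-435 - 3420\right) = \left(202 + d\right) \left(-3855\right) = -778710 - 3855 d$)
$p = -5620590$ ($p = -778710 - 4841880 = -5620590$)
$\left(\frac{1}{p} - 4372275\right) \left(2072672 + 110546\right) = \left(\frac{1}{-5620590} - 4372275\right) \left(2072672 + 110546\right) = \left(- \frac{1}{5620590} - 4372275\right) 2183218 = \left(- \frac{24574765142251}{5620590}\right) 2183218 = - \frac{26826034802167471859}{2810295}$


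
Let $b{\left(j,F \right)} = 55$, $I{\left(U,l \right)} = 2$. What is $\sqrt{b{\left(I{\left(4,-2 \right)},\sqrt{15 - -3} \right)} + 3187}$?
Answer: $\sqrt{3242} \approx 56.939$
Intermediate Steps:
$\sqrt{b{\left(I{\left(4,-2 \right)},\sqrt{15 - -3} \right)} + 3187} = \sqrt{55 + 3187} = \sqrt{3242}$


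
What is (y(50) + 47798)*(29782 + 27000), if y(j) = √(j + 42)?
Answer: 2714066036 + 113564*√23 ≈ 2.7146e+9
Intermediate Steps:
y(j) = √(42 + j)
(y(50) + 47798)*(29782 + 27000) = (√(42 + 50) + 47798)*(29782 + 27000) = (√92 + 47798)*56782 = (2*√23 + 47798)*56782 = (47798 + 2*√23)*56782 = 2714066036 + 113564*√23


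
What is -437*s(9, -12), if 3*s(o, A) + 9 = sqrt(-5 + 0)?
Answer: 1311 - 437*I*sqrt(5)/3 ≈ 1311.0 - 325.72*I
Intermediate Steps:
s(o, A) = -3 + I*sqrt(5)/3 (s(o, A) = -3 + sqrt(-5 + 0)/3 = -3 + sqrt(-5)/3 = -3 + (I*sqrt(5))/3 = -3 + I*sqrt(5)/3)
-437*s(9, -12) = -437*(-3 + I*sqrt(5)/3) = 1311 - 437*I*sqrt(5)/3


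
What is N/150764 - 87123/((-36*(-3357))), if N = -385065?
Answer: -2486286973/759172122 ≈ -3.2750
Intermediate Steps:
N/150764 - 87123/((-36*(-3357))) = -385065/150764 - 87123/((-36*(-3357))) = -385065*1/150764 - 87123/120852 = -385065/150764 - 87123*1/120852 = -385065/150764 - 29041/40284 = -2486286973/759172122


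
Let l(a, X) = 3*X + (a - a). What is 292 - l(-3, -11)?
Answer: 325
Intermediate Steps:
l(a, X) = 3*X (l(a, X) = 3*X + 0 = 3*X)
292 - l(-3, -11) = 292 - 3*(-11) = 292 - 1*(-33) = 292 + 33 = 325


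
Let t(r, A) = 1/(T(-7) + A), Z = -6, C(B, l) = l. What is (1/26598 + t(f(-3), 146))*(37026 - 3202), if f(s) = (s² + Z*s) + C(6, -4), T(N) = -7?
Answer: 452176144/1848561 ≈ 244.61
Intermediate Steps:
f(s) = -4 + s² - 6*s (f(s) = (s² - 6*s) - 4 = -4 + s² - 6*s)
t(r, A) = 1/(-7 + A)
(1/26598 + t(f(-3), 146))*(37026 - 3202) = (1/26598 + 1/(-7 + 146))*(37026 - 3202) = (1/26598 + 1/139)*33824 = (26737/3697122)*33824 = 452176144/1848561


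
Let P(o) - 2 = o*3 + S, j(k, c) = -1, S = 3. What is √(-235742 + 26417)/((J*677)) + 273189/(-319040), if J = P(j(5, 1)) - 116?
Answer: -273189/319040 - 5*I*√8373/77178 ≈ -0.85628 - 0.0059281*I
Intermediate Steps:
P(o) = 5 + 3*o (P(o) = 2 + (o*3 + 3) = 2 + (3*o + 3) = 2 + (3 + 3*o) = 5 + 3*o)
J = -114 (J = (5 + 3*(-1)) - 116 = (5 - 3) - 116 = 2 - 116 = -114)
√(-235742 + 26417)/((J*677)) + 273189/(-319040) = √(-235742 + 26417)/((-114*677)) + 273189/(-319040) = √(-209325)/(-77178) + 273189*(-1/319040) = (5*I*√8373)*(-1/77178) - 273189/319040 = -5*I*√8373/77178 - 273189/319040 = -273189/319040 - 5*I*√8373/77178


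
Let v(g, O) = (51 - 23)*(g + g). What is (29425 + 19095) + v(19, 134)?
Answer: 49584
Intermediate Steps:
v(g, O) = 56*g (v(g, O) = 28*(2*g) = 56*g)
(29425 + 19095) + v(19, 134) = (29425 + 19095) + 56*19 = 48520 + 1064 = 49584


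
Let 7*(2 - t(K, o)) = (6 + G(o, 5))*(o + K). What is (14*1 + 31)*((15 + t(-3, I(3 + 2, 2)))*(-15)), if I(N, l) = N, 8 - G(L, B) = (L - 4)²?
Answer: -62775/7 ≈ -8967.9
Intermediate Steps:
G(L, B) = 8 - (-4 + L)² (G(L, B) = 8 - (L - 4)² = 8 - (-4 + L)²)
t(K, o) = 2 - (14 - (-4 + o)²)*(K + o)/7 (t(K, o) = 2 - (6 + (8 - (-4 + o)²))*(o + K)/7 = 2 - (14 - (-4 + o)²)*(K + o)/7)
(14*1 + 31)*((15 + t(-3, I(3 + 2, 2)))*(-15)) = (14*1 + 31)*((15 + (2 - 2*(-3) - 2*(3 + 2) + (⅐)*(-3)*(-4 + (3 + 2))² + (3 + 2)*(-4 + (3 + 2))²/7))*(-15)) = (14 + 31)*((15 + (2 + 6 - 2*5 + (⅐)*(-3)*(-4 + 5)² + (⅐)*5*(-4 + 5)²))*(-15)) = 45*((15 + (2 + 6 - 10 + (⅐)*(-3)*1² + (⅐)*5*1²))*(-15)) = 45*((15 + (2 + 6 - 10 + (⅐)*(-3)*1 + (⅐)*5*1))*(-15)) = 45*((15 + (2 + 6 - 10 - 3/7 + 5/7))*(-15)) = 45*((15 - 12/7)*(-15)) = 45*((93/7)*(-15)) = 45*(-1395/7) = -62775/7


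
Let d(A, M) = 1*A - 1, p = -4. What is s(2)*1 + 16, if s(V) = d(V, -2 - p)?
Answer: 17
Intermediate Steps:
d(A, M) = -1 + A (d(A, M) = A - 1 = -1 + A)
s(V) = -1 + V
s(2)*1 + 16 = (-1 + 2)*1 + 16 = 1*1 + 16 = 1 + 16 = 17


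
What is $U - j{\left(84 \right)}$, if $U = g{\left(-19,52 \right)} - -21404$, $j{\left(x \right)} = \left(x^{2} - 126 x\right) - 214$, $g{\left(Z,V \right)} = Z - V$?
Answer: $25075$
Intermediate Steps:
$j{\left(x \right)} = -214 + x^{2} - 126 x$
$U = 21333$ ($U = \left(-19 - 52\right) - -21404 = \left(-19 - 52\right) + 21404 = -71 + 21404 = 21333$)
$U - j{\left(84 \right)} = 21333 - \left(-214 + 84^{2} - 10584\right) = 21333 - \left(-214 + 7056 - 10584\right) = 21333 - -3742 = 21333 + 3742 = 25075$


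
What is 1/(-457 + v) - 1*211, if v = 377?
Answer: -16881/80 ≈ -211.01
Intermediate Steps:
1/(-457 + v) - 1*211 = 1/(-457 + 377) - 1*211 = 1/(-80) - 211 = -1/80 - 211 = -16881/80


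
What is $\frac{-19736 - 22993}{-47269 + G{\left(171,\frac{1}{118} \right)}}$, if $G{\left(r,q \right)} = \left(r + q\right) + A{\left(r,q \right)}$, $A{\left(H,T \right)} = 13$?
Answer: $\frac{5042022}{5556029} \approx 0.90749$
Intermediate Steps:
$G{\left(r,q \right)} = 13 + q + r$ ($G{\left(r,q \right)} = \left(r + q\right) + 13 = \left(q + r\right) + 13 = 13 + q + r$)
$\frac{-19736 - 22993}{-47269 + G{\left(171,\frac{1}{118} \right)}} = \frac{-19736 - 22993}{-47269 + \left(13 + \frac{1}{118} + 171\right)} = - \frac{42729}{-47269 + \left(13 + \frac{1}{118} + 171\right)} = - \frac{42729}{-47269 + \frac{21713}{118}} = - \frac{42729}{- \frac{5556029}{118}} = \left(-42729\right) \left(- \frac{118}{5556029}\right) = \frac{5042022}{5556029}$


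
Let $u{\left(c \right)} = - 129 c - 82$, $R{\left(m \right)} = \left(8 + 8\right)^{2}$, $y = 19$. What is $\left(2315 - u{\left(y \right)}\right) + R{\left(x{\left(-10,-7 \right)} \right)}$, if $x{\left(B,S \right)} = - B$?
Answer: $5104$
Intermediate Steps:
$R{\left(m \right)} = 256$ ($R{\left(m \right)} = 16^{2} = 256$)
$u{\left(c \right)} = -82 - 129 c$
$\left(2315 - u{\left(y \right)}\right) + R{\left(x{\left(-10,-7 \right)} \right)} = \left(2315 - \left(-82 - 2451\right)\right) + 256 = \left(2315 - -2533\right) + 256 = \left(2315 + 2533\right) + 256 = 4848 + 256 = 5104$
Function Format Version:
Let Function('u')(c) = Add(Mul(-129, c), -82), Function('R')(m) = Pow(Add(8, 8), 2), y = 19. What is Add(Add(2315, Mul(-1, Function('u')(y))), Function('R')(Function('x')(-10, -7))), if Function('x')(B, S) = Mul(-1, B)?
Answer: 5104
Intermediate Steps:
Function('R')(m) = 256 (Function('R')(m) = Pow(16, 2) = 256)
Function('u')(c) = Add(-82, Mul(-129, c))
Add(Add(2315, Mul(-1, Function('u')(y))), Function('R')(Function('x')(-10, -7))) = Add(Add(2315, Mul(-1, Add(-82, Mul(-129, 19)))), 256) = Add(Add(2315, Mul(-1, Add(-82, -2451))), 256) = Add(Add(2315, Mul(-1, -2533)), 256) = Add(Add(2315, 2533), 256) = Add(4848, 256) = 5104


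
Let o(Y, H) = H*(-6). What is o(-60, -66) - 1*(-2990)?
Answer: 3386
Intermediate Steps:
o(Y, H) = -6*H
o(-60, -66) - 1*(-2990) = -6*(-66) - 1*(-2990) = 396 + 2990 = 3386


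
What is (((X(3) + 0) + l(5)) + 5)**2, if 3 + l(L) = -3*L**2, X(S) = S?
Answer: 4900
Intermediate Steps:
l(L) = -3 - 3*L**2
(((X(3) + 0) + l(5)) + 5)**2 = (((3 + 0) + (-3 - 3*5**2)) + 5)**2 = ((3 + (-3 - 3*25)) + 5)**2 = ((3 + (-3 - 75)) + 5)**2 = ((3 - 78) + 5)**2 = (-75 + 5)**2 = (-70)**2 = 4900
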